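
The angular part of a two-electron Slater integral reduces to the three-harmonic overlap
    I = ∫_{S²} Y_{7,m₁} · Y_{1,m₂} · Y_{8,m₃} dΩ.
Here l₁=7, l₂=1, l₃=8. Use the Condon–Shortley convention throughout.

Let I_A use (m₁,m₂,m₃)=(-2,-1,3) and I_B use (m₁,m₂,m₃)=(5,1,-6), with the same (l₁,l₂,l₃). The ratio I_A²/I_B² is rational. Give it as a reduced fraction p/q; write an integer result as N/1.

55/91

l's match ⇒ only the (l;m) 3-j factors differ between A and B.
A: triangle coeff Δ(7,1,8) = 1/2040; Σ_t [0,0]: t=0:+1/87091200 = 1/87091200; (3j)²=11/408 [(7 1 8; -2 -1 3)], sign=-1
B: triangle coeff Δ(7,1,8) = 1/2040; Σ_t [0,0]: t=0:+1/1916006400 = 1/1916006400; (3j)²=91/2040 [(7 1 8; 5 1 -6)], sign=+1
I_A²/I_B² = (11/408)/(91/2040) = 55/91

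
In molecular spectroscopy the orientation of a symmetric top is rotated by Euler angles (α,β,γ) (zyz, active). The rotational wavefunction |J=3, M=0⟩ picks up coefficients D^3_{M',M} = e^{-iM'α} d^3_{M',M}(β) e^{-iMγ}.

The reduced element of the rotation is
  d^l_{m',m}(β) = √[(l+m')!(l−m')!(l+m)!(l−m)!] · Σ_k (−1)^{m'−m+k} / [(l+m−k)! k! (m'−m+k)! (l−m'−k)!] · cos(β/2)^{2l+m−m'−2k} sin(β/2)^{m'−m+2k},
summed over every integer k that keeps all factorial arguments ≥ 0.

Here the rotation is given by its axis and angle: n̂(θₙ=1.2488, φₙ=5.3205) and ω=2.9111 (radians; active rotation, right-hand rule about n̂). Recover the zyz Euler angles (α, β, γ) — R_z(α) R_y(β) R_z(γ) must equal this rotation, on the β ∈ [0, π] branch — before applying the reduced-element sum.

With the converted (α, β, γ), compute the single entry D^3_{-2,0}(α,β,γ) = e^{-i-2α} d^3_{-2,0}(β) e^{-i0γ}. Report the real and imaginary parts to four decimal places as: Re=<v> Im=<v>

Axis–angle → zyz. n̂ = (sinθₙcosφₙ, sinθₙsinφₙ, cosθₙ) = (+0.541956, -0.778548, +0.316461), ω = 2.9111.
R = I cosω + sinω [n̂]ₓ + (1−cosω) n̂n̂ᵀ gives
  R = [-0.393890, -0.905016, +0.160615; -0.760420, +0.222689, -0.610058; +0.516345, -0.362430, -0.775907]
β = atan2(√(R₁₃²+R₂₃²), R₃₃) = 2.458949; α = atan2(R₂₃, R₁₃) mod 2π = 4.969825; γ = atan2(R₃₂, −R₃₁) mod 2π = 3.753603
Split into d^3_{-2,0}(β=2.4589) × two z-phases.
With c≡cos(β/2)=0.334733 and s≡sin(β/2)=0.942313, N=[1·120·6·6]^{1/2}=65.726707
The bounds max(0,m−m')=2 and min(l+m,l−m')=3 give 2 terms
  k=2: (−1)^0·65.7267/(12)·0.3347^4·0.9423^2 = +0.061058
  k=3: (−1)^1·65.7267/(12)·0.3347^2·0.9423^4 = -0.483881
d^3_{-2,0}(2.4589) = +0.061058 -0.483881 = -0.422823
Attach z-rotation phases: D = e^{-i(-2)(4.9698)}·(-0.422823)·e^{-i(0)(3.7536)} = +0.368006+0.208208i

Re=0.3680 Im=0.2082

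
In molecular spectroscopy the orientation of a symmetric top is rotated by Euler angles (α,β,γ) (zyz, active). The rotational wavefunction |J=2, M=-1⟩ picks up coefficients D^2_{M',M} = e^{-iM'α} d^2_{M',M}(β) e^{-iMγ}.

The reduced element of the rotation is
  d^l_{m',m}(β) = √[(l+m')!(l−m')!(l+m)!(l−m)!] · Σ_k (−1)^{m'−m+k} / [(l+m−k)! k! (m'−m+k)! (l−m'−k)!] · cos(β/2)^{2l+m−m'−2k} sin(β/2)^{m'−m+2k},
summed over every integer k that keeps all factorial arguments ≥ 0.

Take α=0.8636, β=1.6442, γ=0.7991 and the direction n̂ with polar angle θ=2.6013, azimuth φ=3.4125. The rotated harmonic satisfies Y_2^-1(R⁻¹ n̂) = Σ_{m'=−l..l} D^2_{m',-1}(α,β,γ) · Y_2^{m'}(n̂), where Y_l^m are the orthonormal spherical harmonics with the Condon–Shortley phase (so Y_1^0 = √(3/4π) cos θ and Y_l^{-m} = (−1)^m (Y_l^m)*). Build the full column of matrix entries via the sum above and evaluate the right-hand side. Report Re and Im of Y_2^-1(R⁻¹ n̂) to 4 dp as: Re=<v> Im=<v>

Re=-0.2309 Im=-0.1219

Need the full column D^2_{m',-1} for m'=−2..2 at α=0.8636, β=1.6442, γ=0.7991.
cos(β/2)=0.680684, sin(β/2)=0.732577
d^2_{-2,-1}: single k=1 term ⇒ +0.462083;  D = -0.377339+0.266713i
d^2_{-1,-1}: k∈[0..1] ⇒ +0.214676 -0.745966 = -0.531290;  D = +0.048759-0.529048i
d^2_{0,-1}: k∈[0..1] ⇒ -0.565934 +0.655513 = +0.089578;  D = +0.062468+0.064203i
d^2_{1,-1}: k∈[0..1] ⇒ +0.745966 -0.288013 = +0.457953;  D = +0.457000-0.029517i
d^2_{2,-1}: single k=0 term ⇒ -0.535224;  D = -0.320790+0.428437i
Y_2^{m'}(θ=2.6013,φ=3.4125) and Σ D·Y over m':
  (-0.3773+0.2667i)·(+0.0876-0.0527i)  (+0.0488-0.5290i)·(+0.3284-0.0912i)  (+0.0625+0.0642i)·(+0.3804+0.0000i)  (+0.4570-0.0295i)·(-0.3284-0.0912i)  (-0.3208+0.4284i)·(+0.0876+0.0527i)
Y_2^-1(R⁻¹ n̂) = -0.230880-0.121869i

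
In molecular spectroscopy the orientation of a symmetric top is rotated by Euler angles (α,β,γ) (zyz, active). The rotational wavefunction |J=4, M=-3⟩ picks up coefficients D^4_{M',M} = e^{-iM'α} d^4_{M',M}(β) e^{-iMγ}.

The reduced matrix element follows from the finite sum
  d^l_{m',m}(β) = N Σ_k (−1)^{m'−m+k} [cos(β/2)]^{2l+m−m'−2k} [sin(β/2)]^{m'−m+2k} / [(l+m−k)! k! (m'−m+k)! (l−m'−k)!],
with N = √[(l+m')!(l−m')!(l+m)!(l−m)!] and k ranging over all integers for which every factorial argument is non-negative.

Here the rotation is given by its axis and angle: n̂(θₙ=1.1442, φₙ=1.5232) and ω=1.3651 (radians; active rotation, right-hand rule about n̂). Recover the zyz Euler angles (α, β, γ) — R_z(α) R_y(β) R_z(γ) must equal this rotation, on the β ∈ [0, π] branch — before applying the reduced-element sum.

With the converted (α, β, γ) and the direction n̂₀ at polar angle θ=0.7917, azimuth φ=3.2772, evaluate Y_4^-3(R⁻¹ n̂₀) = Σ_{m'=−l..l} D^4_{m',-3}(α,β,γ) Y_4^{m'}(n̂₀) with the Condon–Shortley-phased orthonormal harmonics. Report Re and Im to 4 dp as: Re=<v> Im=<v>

Axis–angle → zyz. n̂ = (sinθₙcosφₙ, sinθₙsinφₙ, cosθₙ) = (+0.043314, +0.909348, +0.413775), ω = 1.3651.
R = I cosω + sinω [n̂]ₓ + (1−cosω) n̂n̂ᵀ gives
  R = [+0.205742, -0.373709, +0.904440; +0.436395, +0.862267, +0.257012; -0.875917, +0.341815, +0.340489]
β = atan2(√(R₁₃²+R₂₃²), R₃₃) = 1.223359; α = atan2(R₂₃, R₁₃) mod 2π = 0.276869; γ = atan2(R₃₂, −R₃₁) mod 2π = 0.372061
Need the full column D^4_{m',-3} for m'=−4..4 at α=0.2769, β=1.2234, γ=0.3721.
cos(β/2)=0.818685, sin(β/2)=0.574243
d^4_{-4,-3}: single k=1 term ⇒ +0.400366;  D = -0.243208+0.318030i
d^4_{-3,-3}: k∈[0..1] ⇒ +0.201805 -0.695008 = -0.493203;  D = +0.181103-0.458749i
d^4_{-2,-3}: k∈[0..1] ⇒ -0.529635 +0.781730 = +0.252095;  D = -0.024948+0.250857i
d^4_{-1,-3}: k∈[0..1] ⇒ +0.788065 -0.646204 = +0.141861;  D = +0.025082+0.139626i
d^4_{0,-3}: k∈[0..1] ⇒ -0.824015 +0.405410 = -0.418606;  D = -0.183815-0.376088i
d^4_{1,-3}: k∈[0..1] ⇒ +0.646204 -0.190757 = +0.455447;  D = +0.304226+0.338938i
d^4_{2,-3}: k∈[0..1] ⇒ -0.384605 +0.063074 = -0.321531;  D = -0.272000-0.171459i
d^4_{3,-3}: k∈[0..1] ⇒ +0.168232 -0.011824 = +0.156407;  D = +0.150073+0.044062i
d^4_{4,-3}: single k=0 term ⇒ -0.047680;  D = -0.047678-0.000415i
Y_4^{m'}(θ=0.7917,φ=3.2772) and Σ D·Y over m':
  (-0.2432+0.3180i)·(+0.0972-0.0586i)  (+0.1811-0.4587i)·(-0.2910+0.1254i)  (-0.0249+0.2509i)·(+0.4007-0.1114i)  (+0.0251+0.1396i)·(-0.1068+0.0146i)  (-0.1838-0.3761i)·(-0.3470+0.0000i)  (+0.3042+0.3389i)·(+0.1068+0.0146i)  (-0.2720-0.1715i)·(+0.4007+0.1114i)  (+0.1501+0.0441i)·(+0.2910+0.1254i)  (-0.0477-0.0004i)·(+0.0972+0.0586i)
Y_4^-3(R⁻¹ n̂) = +0.048035+0.391016i

Re=0.0480 Im=0.3910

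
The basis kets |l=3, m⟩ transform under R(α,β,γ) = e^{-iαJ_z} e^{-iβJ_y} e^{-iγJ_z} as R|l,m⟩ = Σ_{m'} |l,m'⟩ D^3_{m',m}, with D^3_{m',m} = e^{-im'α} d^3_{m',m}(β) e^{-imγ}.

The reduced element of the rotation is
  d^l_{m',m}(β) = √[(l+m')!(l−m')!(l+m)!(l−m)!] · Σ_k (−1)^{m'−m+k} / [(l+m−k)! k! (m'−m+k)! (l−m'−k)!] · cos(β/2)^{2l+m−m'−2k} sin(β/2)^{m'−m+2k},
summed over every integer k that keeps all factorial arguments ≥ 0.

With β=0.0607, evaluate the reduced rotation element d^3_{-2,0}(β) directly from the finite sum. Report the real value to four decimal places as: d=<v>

d=0.0050

d^3_{-2,0}(β=0.0607) via the finite sum:
c=cos(0.060700/2)=0.999539, s=sin(0.060700/2)=0.030345; N=√[1·120·6·6]=65.726707
The bounds max(0,m−m')=2 and min(l+m,l−m')=3 give 2 terms
  k=2: (−1)^0·65.7267/(12)·0.9995^4·0.0303^2 = +0.005034
  k=3: (−1)^1·65.7267/(12)·0.9995^2·0.0303^4 = -0.000005
d^3_{-2,0}(0.0607) = +0.005034 -0.000005 = +0.005030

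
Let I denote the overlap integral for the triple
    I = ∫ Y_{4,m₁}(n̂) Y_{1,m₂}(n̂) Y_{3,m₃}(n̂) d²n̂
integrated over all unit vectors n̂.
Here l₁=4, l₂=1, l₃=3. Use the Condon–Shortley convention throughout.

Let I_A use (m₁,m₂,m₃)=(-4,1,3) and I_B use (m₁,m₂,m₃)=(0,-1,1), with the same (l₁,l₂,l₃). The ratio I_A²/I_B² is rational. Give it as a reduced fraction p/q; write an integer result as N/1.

l's match ⇒ only the (l;m) 3-j factors differ between A and B.
A: triangle coeff Δ(4,1,3) = 1/252; Σ_t [2,2]: t=2:+1/1440 = 1/1440; (3j)²=1/9 [(4 1 3; -4 1 3)], sign=+1
B: triangle coeff Δ(4,1,3) = 1/252; Σ_t [0,0]: t=0:+1/96 = 1/96; (3j)²=1/42 [(4 1 3; 0 -1 1)], sign=+1
I_A²/I_B² = (1/9)/(1/42) = 14/3

14/3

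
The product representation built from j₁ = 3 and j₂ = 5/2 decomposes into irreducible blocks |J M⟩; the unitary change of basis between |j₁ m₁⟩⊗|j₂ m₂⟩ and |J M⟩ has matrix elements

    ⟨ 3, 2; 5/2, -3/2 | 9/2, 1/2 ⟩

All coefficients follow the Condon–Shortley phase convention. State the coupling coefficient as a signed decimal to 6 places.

+√(361/1386) ≈ +0.510355

√[10·1!5!4!/11! · 5!1!1!4!5!4!] = √(460800/77)
  +(−1)^0/∏(0,1,1,1,4,3)! = 1/144  (running 1/144)
  +(−1)^1/∏(1,0,0,0,5,4)! = -1/2880  (running 19/2880)
⟨..|..⟩ = √(460800/77)·(19/2880) = +0.510355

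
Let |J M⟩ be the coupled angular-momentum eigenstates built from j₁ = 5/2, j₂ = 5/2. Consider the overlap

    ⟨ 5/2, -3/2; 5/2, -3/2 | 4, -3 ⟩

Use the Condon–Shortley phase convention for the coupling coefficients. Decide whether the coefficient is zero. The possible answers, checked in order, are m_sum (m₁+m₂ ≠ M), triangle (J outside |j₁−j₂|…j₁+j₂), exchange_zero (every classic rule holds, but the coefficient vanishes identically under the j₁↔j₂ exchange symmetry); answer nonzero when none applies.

m-sum: m₁+m₂ = -3/2+(-3/2) = -3, M = -3  ✓
triangle: |j₁−j₂| = 0 ≤ J = 4 ≤ j₁+j₂ = 5  ✓
exchange: j₁=j₂ and m₁=m₂, and (−1)^(j₁+j₂−J) = (−1)^1 = −1 forces ⟨j₁m₁;j₂m₂|JM⟩ = −⟨j₂m₂;j₁m₁|JM⟩ = −⟨j₁m₁;j₂m₂|JM⟩ ⇒ the coefficient vanishes identically
Racah sum check: Σ_k collapses to 0 ⇒ CG = 0

exchange_zero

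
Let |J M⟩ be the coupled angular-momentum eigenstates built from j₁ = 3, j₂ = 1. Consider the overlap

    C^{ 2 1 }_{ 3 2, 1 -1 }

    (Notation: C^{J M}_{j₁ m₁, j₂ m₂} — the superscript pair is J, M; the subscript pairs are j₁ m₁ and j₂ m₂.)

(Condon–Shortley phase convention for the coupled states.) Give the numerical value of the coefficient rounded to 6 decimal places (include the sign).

+√(10/21) = +0.690066

triangle: 2!×4!×0!/7! = 48/5040
(j±m)!: 5!×1!×0!×2!×3!×1! = 1440
prefactor² = (2J+1)×Δ×N² = 480/7
  k=0: +1/(0!×2!×1!×0!×3!×0!) = 1/12
Σ = 1/12  ⇒  CG² = 480/7×(1/12)² = 10/21
CG = +√(10/21) = +0.690066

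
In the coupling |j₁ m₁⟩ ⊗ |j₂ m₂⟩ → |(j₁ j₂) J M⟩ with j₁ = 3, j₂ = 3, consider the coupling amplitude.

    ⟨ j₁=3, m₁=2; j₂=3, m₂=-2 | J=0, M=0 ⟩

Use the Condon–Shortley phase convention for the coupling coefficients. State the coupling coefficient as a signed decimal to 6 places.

-0.377964

√[1·6!0!0!/7! · 5!1!1!5!0!0!] = √(14400/7)
  +(−1)^1/∏(1,5,0,0,0,0)! = -1/120  (running -1/120)
⟨..|..⟩ = √(14400/7)·(-1/120) = -0.377964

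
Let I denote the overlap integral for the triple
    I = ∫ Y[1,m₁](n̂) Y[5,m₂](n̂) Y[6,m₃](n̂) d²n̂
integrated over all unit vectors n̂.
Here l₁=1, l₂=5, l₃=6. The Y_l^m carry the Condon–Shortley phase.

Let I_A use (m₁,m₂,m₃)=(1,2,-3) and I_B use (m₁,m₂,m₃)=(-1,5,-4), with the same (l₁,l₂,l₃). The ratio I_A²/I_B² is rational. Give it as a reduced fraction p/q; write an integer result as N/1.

Shared (l₁,l₂,l₃)=(1,5,6): N and (l;000)² cancel in I_A²/I_B².
A: Δ = 0!·2!·10!/13! = 1/858; Racah Σ t=0..0: t=0:+1/60480 = 1/60480; ⇒ 3j(1 5 6; 1 2 -3)² = 6/143, sgn -1
B: Δ = 0!·2!·10!/13! = 1/858; Racah Σ t=0..0: t=0:+1/7257600 = 1/7257600; ⇒ 3j(1 5 6; -1 5 -4)² = 1/858, sgn +1
I_A²/I_B² = (6/143)/(1/858) = 36/1

36/1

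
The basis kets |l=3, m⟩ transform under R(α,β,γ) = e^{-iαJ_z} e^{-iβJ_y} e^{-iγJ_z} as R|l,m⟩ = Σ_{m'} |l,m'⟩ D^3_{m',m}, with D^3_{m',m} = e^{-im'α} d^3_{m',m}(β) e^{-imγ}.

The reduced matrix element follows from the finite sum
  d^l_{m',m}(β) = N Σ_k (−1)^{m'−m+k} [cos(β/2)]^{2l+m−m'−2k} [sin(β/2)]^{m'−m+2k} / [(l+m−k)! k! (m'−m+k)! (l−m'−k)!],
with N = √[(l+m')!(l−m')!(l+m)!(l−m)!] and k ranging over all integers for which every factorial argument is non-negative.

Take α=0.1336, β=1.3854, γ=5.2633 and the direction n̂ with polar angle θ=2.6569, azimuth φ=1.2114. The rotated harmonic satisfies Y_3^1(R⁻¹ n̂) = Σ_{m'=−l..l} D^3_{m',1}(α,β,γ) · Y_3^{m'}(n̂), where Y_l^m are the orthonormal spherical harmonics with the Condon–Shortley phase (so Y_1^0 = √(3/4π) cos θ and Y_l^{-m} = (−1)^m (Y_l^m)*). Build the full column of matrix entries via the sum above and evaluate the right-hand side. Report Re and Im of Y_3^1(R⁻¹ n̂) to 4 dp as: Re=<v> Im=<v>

Need the full column D^3_{m',1} for m'=−3..3 at α=0.1336, β=1.3854, γ=5.2633.
cos(β/2)=0.769525, sin(β/2)=0.638617
d^3_{-3,1}: single k=4 term ⇒ +0.381464;  D = +0.057047+0.377174i
d^3_{-2,1}: k∈[3..4] ⇒ +0.750619 -0.258479 = +0.492139;  D = +0.137760+0.472465i
d^3_{-1,1}: k∈[2..4] ⇒ +0.858069 -0.787948 +0.067833 = +0.137955;  D = +0.055914+0.126116i
d^3_{0,1}: k∈[1..3] ⇒ +0.596958 -1.233392 +0.283150 = -0.353285;  D = -0.184932-0.301015i
d^3_{1,1}: k∈[0..2] ⇒ +0.207651 -1.144093 +0.590961 = -0.345480;  D = -0.218445-0.267653i
d^3_{2,1}: k∈[0..1] ⇒ -0.544945 +0.750619 = +0.205673;  D = +0.150112+0.140598i
d^3_{3,1}: single k=0 term ⇒ +0.553881;  D = +0.451086+0.321412i
Y_3^{m'}(θ=2.6569,φ=1.2114) and Σ D·Y over m':
  (+0.0570+0.3772i)·(-0.0372+0.0200i)  (+0.1378+0.4725i)·(+0.1477+0.1293i)  (+0.0559+0.1261i)·(+0.1544-0.4108i)  (-0.1849-0.3010i)·(-0.3020+0.0000i)  (-0.2184-0.2677i)·(-0.1544-0.4108i)  (+0.1501+0.1406i)·(+0.1477-0.1293i)  (+0.4511+0.3214i)·(+0.0372+0.0200i)
Y_3^1(R⁻¹ n̂) = +0.040385+0.315500i

Re=0.0404 Im=0.3155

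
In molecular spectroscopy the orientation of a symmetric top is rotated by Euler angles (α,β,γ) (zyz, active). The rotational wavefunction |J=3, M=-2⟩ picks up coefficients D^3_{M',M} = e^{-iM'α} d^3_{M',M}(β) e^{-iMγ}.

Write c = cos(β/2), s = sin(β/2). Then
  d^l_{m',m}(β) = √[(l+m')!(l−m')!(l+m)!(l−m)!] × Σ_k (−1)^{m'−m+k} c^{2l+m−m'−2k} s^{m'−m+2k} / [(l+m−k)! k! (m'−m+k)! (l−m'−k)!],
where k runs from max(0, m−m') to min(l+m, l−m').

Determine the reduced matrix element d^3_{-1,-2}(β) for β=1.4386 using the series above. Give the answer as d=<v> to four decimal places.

d^3_{-1,-2}(β=1.4386) via the finite sum:
c=cos(1.438600/2)=0.752267, s=sin(1.438600/2)=0.658858; N=√[2·24·1·120]=75.894664
Admissible k: 0..1 (factorial args all ≥0)
  k=0: (−1)^1·75.8947/(24)·0.7523^5·0.6589^1 = -0.501941
  k=1: (−1)^2·75.8947/(12)·0.7523^3·0.6589^3 = +0.770056
d^3_{-1,-2}(1.4386) = -0.501941 +0.770056 = +0.268115

d=0.2681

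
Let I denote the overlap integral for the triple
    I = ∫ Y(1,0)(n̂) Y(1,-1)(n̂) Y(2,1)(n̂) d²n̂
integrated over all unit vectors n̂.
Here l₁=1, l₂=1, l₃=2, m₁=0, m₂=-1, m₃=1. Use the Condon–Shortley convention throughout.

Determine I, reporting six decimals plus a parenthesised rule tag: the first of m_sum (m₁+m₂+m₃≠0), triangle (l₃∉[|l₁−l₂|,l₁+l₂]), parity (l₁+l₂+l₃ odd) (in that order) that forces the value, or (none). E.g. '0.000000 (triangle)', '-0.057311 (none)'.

-0.218510 (none)

m-sum 0 ✓  L=4 even ✓  0≤2≤2 ✓
Π(2lᵢ+1) = 3×3×5 = 45
triangle coeff Δ(1,1,2) = 1/30
Σ_t [0,0]: t=0:+1/1 = 1/1
(3j)²=2/15 [(1 1 2; 0 0 0)], sign=+1
Σ_t [0,0]: t=0:+1/2 = 1/2
(3j)²=1/10 [(1 1 2; 0 -1 1)], sign=-1
⇒ 4πI² = 3/5
I = (-1)√(3/5/(4π)) = -0.21850969
No selection rule forces the value: the integral is nonzero (none).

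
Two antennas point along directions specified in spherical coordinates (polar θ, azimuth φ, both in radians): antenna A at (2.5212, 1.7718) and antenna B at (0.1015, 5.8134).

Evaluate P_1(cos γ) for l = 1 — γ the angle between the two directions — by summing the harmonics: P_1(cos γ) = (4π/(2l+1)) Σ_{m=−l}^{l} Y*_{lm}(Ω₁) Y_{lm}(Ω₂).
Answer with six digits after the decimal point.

-0.846079

Term-by-term m-sum for l=1 (normalisation 4π/3 = 4.188790):
  m=-1: Y*=(-0.040101, 0.196811)  Y=(0.031215, 0.015848)  product (-0.004371, 0.005508)
  m=+0: Y*=(-0.397552, -0.000000)  Y=(0.486088, 0.000000)  product (-0.193245, -0.000000)
  m=+1: Y*=(0.040101, 0.196811)  Y=(-0.031215, 0.015848)  product (-0.004371, -0.005508)
Σ over m = (-0.201986, 0.000000); ×(4π/3) → (-0.846079, 0.000000). Real part: -0.846079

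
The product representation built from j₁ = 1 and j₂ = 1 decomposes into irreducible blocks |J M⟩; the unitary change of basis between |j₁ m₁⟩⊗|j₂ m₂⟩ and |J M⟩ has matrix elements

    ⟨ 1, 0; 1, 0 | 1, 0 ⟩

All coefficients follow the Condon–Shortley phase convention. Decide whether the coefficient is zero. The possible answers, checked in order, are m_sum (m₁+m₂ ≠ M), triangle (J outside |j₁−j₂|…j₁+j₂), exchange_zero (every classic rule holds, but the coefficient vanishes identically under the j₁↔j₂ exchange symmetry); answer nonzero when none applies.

exchange_zero

m-sum: m₁+m₂ = 0+0 = 0, M = 0  ✓
triangle: |j₁−j₂| = 0 ≤ J = 1 ≤ j₁+j₂ = 2  ✓
exchange: j₁=j₂ and m₁=m₂, and (−1)^(j₁+j₂−J) = (−1)^1 = −1 forces ⟨j₁m₁;j₂m₂|JM⟩ = −⟨j₂m₂;j₁m₁|JM⟩ = −⟨j₁m₁;j₂m₂|JM⟩ ⇒ the coefficient vanishes identically
Racah sum check: Σ_k collapses to 0 ⇒ CG = 0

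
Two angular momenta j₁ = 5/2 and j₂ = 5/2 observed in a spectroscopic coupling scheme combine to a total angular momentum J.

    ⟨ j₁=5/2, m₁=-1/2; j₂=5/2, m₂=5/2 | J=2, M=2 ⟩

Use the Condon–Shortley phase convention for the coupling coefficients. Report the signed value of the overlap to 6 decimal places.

-0.422577  (= −√(5/28))

√[5·3!2!2!/8! · 2!3!5!0!4!0!] = √(720/7)
  +(−1)^3/∏(3,0,0,2,2,0)! = -1/24  (running -1/24)
⟨..|..⟩ = √(720/7)·(-1/24) = -0.422577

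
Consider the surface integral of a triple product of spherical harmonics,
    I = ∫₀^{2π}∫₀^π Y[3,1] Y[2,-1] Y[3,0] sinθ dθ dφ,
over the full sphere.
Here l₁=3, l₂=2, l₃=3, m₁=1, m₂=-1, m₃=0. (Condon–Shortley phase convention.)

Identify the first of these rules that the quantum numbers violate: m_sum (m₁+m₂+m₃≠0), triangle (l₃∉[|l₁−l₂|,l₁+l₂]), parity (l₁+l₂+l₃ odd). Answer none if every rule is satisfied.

m₁+m₂+m₃ = 1 − 1 + 0 = 0  ✓
triangle: |3−2|=1 ≤ l₃=3 ≤ 3+2=5  ✓
parity: l₁+l₂+l₃ = 8 is even  ✓

none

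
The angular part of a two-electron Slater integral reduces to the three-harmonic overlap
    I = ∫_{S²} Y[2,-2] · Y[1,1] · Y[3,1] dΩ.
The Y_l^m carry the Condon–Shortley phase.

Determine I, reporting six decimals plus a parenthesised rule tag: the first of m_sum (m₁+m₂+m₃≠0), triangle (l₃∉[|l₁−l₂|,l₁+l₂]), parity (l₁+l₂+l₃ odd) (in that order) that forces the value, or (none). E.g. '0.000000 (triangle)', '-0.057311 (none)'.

Rules hold: Σm=0, L=6 even, 1≤3≤3.
N = 5·3·7 = 105
Δ = 0!·4!·2!/7! = 1/105
Racah Σ t=0..0: t=0:+1/4 = 1/4
⇒ 3j(2 1 3; 0 0 0)² = 3/35, sgn -1
Racah Σ t=0..0: t=0:+1/48 = 1/48
⇒ 3j(2 1 3; -2 1 1)² = 1/105, sgn +1
4πI² = N·(3j₀)²·(3jₘ)² = 3/35
I = -1·√(0.0857143/4π) = -0.08258890
No selection rule forces the value: the integral is nonzero (none).

-0.082589 (none)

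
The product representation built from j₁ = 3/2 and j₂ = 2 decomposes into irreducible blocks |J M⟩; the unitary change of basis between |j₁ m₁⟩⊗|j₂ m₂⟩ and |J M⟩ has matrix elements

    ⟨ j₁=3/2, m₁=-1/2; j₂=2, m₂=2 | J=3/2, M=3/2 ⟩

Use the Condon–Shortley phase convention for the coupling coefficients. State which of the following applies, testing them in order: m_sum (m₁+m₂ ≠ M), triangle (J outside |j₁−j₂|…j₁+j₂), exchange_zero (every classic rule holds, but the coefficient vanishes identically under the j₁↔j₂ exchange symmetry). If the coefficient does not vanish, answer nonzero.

m-sum: m₁+m₂ = -1/2+2 = 3/2, M = 3/2  ✓
triangle: |j₁−j₂| = 1/2 ≤ J = 3/2 ≤ j₁+j₂ = 7/2  ✓
exchange: j₁≠j₂ or m₁≠m₂ — the exchange symmetry imposes no constraint here
value check: CG = +√(2/5) = +0.632456 ≠ 0

nonzero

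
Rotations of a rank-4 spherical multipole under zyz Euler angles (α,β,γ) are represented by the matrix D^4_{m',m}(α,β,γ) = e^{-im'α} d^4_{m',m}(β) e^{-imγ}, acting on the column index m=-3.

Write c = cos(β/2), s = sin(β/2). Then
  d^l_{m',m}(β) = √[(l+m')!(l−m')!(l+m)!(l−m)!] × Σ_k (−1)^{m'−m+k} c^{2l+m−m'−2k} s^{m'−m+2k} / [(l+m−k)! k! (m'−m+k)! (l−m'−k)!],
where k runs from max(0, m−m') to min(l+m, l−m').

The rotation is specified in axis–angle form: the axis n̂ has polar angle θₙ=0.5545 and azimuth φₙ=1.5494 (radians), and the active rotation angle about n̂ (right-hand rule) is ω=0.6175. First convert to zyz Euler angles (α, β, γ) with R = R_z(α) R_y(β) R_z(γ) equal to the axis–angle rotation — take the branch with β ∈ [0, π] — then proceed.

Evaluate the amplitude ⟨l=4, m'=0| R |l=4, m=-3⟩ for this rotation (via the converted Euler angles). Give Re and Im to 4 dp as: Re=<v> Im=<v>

Re=-0.0289 Im=-0.0335

Axis–angle → zyz. n̂ = (sinθₙcosφₙ, sinθₙsinφₙ, cosθₙ) = (+0.011265, +0.526398, +0.850164), ω = 0.6175.
R = I cosω + sinω [n̂]ₓ + (1−cosω) n̂n̂ᵀ gives
  R = [+0.815352, -0.491149, +0.306552; +0.493339, +0.866500, +0.076123; -0.303015, +0.089167, +0.948805]
β = atan2(√(R₁₃²+R₂₃²), R₃₃) = 0.321365; α = atan2(R₂₃, R₁₃) mod 2π = 0.243396; γ = atan2(R₃₂, −R₃₁) mod 2π = 0.286189
D^4_{0,-3}(0.2434,0.3214,0.2862) = e^{-i·0·0.2434}·d^4_{0,-3}(0.3214)·e^{-i·-3·0.2862}. Compute d first:
c=cos(0.321365/2)=0.987118, s=sin(0.321365/2)=0.159992; N=√[24·24·1·5040]=1703.830978
The bounds max(0,m−m')=0 and min(l+m,l−m')=1 give 2 terms
  k=0: (−1)^3·1703.8310/(144)·0.9871^5·0.1600^3 = -0.045416
  k=1: (−1)^4·1703.8310/(144)·0.9871^3·0.1600^5 = +0.001193
d^4_{0,-3}(0.3214) = -0.045416 +0.001193 = -0.044223
Phases: e^{-i·(0)·0.2434}=+1.000000+0.000000i, e^{-i·(-3)·0.2862}=+0.653524+0.756906i ⇒ D=-0.028900-0.033472i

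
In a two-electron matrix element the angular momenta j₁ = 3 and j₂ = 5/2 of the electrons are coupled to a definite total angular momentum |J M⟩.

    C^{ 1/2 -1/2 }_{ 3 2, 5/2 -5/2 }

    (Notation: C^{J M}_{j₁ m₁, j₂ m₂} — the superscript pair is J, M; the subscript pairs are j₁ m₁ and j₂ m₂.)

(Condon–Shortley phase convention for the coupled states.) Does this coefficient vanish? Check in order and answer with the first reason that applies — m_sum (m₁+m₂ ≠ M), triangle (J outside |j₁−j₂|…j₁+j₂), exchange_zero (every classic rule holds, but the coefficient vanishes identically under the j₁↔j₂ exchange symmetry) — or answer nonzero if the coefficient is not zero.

m-sum: m₁+m₂ = 2+(-5/2) = -1/2, M = -1/2  ✓
triangle: |j₁−j₂| = 1/2 ≤ J = 1/2 ≤ j₁+j₂ = 11/2  ✓
exchange: j₁≠j₂ or m₁≠m₂ — the exchange symmetry imposes no constraint here
value check: CG = +√(1/21) = +0.218218 ≠ 0

nonzero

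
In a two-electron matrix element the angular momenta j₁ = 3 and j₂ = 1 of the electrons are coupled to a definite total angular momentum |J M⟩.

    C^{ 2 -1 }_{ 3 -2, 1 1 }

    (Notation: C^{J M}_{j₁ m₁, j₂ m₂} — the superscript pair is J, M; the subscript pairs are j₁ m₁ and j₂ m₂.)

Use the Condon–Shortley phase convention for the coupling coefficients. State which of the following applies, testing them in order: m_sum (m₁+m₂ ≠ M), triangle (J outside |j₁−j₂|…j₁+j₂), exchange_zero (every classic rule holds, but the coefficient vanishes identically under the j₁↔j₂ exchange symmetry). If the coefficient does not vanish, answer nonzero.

nonzero

m-sum: m₁+m₂ = -2+1 = -1, M = -1  ✓
triangle: |j₁−j₂| = 2 ≤ J = 2 ≤ j₁+j₂ = 4  ✓
exchange: j₁≠j₂ or m₁≠m₂ — the exchange symmetry imposes no constraint here
value check: CG = +√(10/21) = +0.690066 ≠ 0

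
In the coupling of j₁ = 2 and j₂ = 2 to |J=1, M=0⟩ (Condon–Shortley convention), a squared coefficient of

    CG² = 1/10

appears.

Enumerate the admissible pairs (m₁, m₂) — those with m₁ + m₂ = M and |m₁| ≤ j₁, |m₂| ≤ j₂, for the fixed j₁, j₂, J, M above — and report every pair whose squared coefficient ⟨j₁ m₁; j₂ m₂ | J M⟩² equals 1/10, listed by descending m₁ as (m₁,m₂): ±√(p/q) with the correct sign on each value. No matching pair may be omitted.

(1,-1): −√(1/10); (-1,1): +√(1/10)

Admissible pairs with m₁+m₂ = M = 0: (-2,2), (-1,1), (0,0), (1,-1), (2,-2)
  (m₁,m₂)=(2,-2): CG² = 2/5, CG = +√(2/5)
  (m₁,m₂)=(1,-1): CG² = 1/10, CG = −√(1/10)   ← matches the target
  (m₁,m₂)=(0,0): CG² = 0/1, CG = 0
  (m₁,m₂)=(-1,1): CG² = 1/10, CG = +√(1/10)   ← matches the target
  (m₁,m₂)=(-2,2): CG² = 2/5, CG = −√(2/5)
Pairs with CG² = 1/10: (1,-1): −√(1/10); (-1,1): +√(1/10)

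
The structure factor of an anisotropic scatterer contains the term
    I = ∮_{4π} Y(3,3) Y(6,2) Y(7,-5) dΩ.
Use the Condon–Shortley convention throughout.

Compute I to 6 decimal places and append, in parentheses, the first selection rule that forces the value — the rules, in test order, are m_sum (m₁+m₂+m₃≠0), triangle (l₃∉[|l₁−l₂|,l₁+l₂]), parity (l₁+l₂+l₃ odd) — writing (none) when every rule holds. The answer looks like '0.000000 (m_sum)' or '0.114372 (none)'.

0.180980 (none)

Rules hold: Σm=0, L=16 even, 3≤7≤9.
N = 7·13·15 = 1365
Δ = 2!·4!·10!/17! = 1/2042040
Racah Σ t=0..2: t=0:+1/207360 t=1:−1/57600 t=2:+1/207360 = -1/129600
⇒ 3j(3 6 7; 0 0 0)² = 168/12155, sgn +1
Racah Σ t=0..0: t=0:+1/3870720 = 1/3870720
⇒ 3j(3 6 7; 3 2 -5)² = 135/6188, sgn +1
4πI² = N·(3j₀)²·(3jₘ)² = 17010/41327
I = +1·√(0.411595/4π) = 0.18097988
No selection rule forces the value: the integral is nonzero (none).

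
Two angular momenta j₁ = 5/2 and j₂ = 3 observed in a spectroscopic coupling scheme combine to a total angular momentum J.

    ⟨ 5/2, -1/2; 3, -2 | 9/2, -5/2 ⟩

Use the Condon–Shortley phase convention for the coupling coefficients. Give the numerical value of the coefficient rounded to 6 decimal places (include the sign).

+√(49/198) ≈ +0.497468

triangle: 1!·4!·5!/11! = 2880/39916800
(j±m)!: 2!·3!·1!·5!·2!·7! = 14515200
prefactor² = (2J+1)·Δ·N² = 115200/11
  k=0: +1/(0!·1!·3!·1!·1!·4!) = 1/144
  k=1: −1/(1!·0!·2!·0!·2!·5!) = -1/480
Σ = 7/1440  ⇒  CG² = 115200/11·(7/1440)² = 49/198
CG = +√(49/198) = +0.497468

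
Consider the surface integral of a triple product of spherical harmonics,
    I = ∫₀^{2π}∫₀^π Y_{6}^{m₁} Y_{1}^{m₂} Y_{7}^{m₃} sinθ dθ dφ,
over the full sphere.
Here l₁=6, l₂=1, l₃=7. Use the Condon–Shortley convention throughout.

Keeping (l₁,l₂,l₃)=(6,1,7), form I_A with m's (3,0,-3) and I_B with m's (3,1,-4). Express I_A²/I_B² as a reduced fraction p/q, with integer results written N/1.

8/11

Shared (l₁,l₂,l₃)=(6,1,7): N and (l;000)² cancel in I_A²/I_B².
A: Δ = 0!·12!·2!/15! = 1/1365; Racah Σ t=0..0: t=0:+1/2177280 = 1/2177280; ⇒ 3j(6 1 7; 3 0 -3)² = 8/273, sgn +1
B: Δ = 0!·12!·2!/15! = 1/1365; Racah Σ t=0..0: t=0:+1/4354560 = 1/4354560; ⇒ 3j(6 1 7; 3 1 -4)² = 11/273, sgn -1
I_A²/I_B² = (8/273)/(11/273) = 8/11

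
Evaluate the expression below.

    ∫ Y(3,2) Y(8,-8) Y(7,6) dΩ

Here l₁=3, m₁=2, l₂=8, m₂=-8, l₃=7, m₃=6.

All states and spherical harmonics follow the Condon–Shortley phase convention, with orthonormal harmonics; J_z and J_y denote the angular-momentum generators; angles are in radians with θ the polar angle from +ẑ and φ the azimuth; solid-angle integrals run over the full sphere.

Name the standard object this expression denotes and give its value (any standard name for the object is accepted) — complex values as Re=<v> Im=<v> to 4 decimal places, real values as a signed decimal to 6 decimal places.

This is a Gaunt coefficient — the integral of a triple product of spherical harmonics over the sphere.
Checks pass: Σm=0; 18 even; l₃=7∈[5,11].
(2·3+1)(2·8+1)(2·7+1) = 1785
Δ: 4! 2! 12! / 19! → 1/5290740
sum: t=1:−1/7257600 t=2:+1/2073600 t=3:−1/7257600 = 1/4838400
3j²(3 8 7; 0 0 0) = Δ·Π!·Σ² = 252/20995  (sign -1)
sum: t=0:+1/11496038400 = 1/11496038400
3j²(3 8 7; 2 -8 6) = Δ·Π!·Σ² = 65/2907  (sign -1)
combine: 4πI² = 1785·252/20995·65/2907 = 2940/6137
take √, sign +1: I = 0.19524983

Gaunt coefficient, +0.195250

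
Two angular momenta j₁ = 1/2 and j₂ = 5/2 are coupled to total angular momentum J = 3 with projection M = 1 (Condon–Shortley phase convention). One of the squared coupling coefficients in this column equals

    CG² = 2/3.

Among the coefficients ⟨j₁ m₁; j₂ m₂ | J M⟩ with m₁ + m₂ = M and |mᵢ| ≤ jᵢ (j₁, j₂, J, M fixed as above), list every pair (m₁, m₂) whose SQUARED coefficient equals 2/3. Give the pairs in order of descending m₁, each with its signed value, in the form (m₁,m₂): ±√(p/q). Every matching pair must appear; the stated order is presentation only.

(1/2,1/2): +√(2/3)

Admissible pairs with m₁+m₂ = M = 1: (-1/2,3/2), (1/2,1/2)
  (m₁,m₂)=(1/2,1/2): CG² = 2/3, CG = +√(2/3)   ← matches the target
  (m₁,m₂)=(-1/2,3/2): CG² = 1/3, CG = +√(1/3)
Pairs with CG² = 2/3: (1/2,1/2): +√(2/3)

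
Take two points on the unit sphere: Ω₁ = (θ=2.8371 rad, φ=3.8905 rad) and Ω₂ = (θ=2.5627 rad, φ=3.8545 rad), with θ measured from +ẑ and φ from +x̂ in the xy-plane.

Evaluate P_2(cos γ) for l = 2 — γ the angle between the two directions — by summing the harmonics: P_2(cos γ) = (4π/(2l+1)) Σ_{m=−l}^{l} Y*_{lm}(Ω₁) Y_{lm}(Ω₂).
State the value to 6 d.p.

Term-by-term m-sum for l=2 (normalisation 4π/5 = 2.513274):
  [-2]  conj(Y_{2,-2})(Ω₁) = +0.002532+0.034628i ; Y_{2,-2}(Ω₂) = +0.016704-0.114405i ; Δ = +0.004004+0.000289i
  [-1]  conj(Y_{2,-1})(Ω₁) = +0.161840+0.150440i ; Y_{2,-1}(Ω₂) = +0.267633-0.231395i ; Δ = +0.078125+0.002814i
  [+0]  conj(Y_{2,0})(Ω₁) = +0.545736-0.000000i ; Y_{2,0}(Ω₂) = +0.347578+0.000000i ; Δ = +0.189686+0.000000i
  [+1]  conj(Y_{2,1})(Ω₁) = -0.161840+0.150440i ; Y_{2,1}(Ω₂) = -0.267633-0.231395i ; Δ = +0.078125-0.002814i
  [+2]  conj(Y_{2,2})(Ω₁) = +0.002532-0.034628i ; Y_{2,2}(Ω₂) = +0.016704+0.114405i ; Δ = +0.004004-0.000289i
Σ over m = +0.353943+0.000000i; ×(4π/5) → +0.889556+0.000000i. Real part: 0.889556

0.889556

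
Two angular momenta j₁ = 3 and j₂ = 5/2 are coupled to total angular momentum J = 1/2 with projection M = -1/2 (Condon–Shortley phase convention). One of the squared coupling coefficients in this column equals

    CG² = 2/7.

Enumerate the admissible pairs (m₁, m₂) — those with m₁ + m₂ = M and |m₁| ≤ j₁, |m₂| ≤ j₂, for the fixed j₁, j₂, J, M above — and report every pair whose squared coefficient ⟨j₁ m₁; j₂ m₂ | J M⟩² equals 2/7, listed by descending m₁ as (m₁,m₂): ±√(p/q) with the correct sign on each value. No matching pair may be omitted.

Admissible pairs with m₁+m₂ = M = -1/2: (-3,5/2), (-2,3/2), (-1,1/2), (0,-1/2), (1,-3/2), (2,-5/2)
  (m₁,m₂)=(2,-5/2): CG² = 1/21, CG = +√(1/21)
  (m₁,m₂)=(1,-3/2): CG² = 2/21, CG = −√(2/21)
  (m₁,m₂)=(0,-1/2): CG² = 1/7, CG = +√(1/7)
  (m₁,m₂)=(-1,1/2): CG² = 4/21, CG = −√(4/21)
  (m₁,m₂)=(-2,3/2): CG² = 5/21, CG = +√(5/21)
  (m₁,m₂)=(-3,5/2): CG² = 2/7, CG = −√(2/7)   ← matches the target
Pairs with CG² = 2/7: (-3,5/2): −√(2/7)

(-3,5/2): −√(2/7)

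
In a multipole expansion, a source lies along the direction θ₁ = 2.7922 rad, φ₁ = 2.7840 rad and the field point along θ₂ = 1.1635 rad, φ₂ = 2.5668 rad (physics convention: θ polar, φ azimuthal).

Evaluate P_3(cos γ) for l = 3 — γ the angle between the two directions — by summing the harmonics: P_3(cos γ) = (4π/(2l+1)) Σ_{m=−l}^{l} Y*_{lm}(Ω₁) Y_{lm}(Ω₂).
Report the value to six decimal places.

0.097190

Summing Y*_{l m}(θ₁,φ₁)·Y_{l m}(θ₂,φ₂) over m ∈ [−3, 3]; prefactor 4π/(2·3+1) = 1.795196:
  m=-3: (-0.007995, 0.014705) × (0.049409, -0.319177) = (0.004298, 0.003278)  (running Σ = (0.004298, 0.003278))
  m=-2: (-0.084956, 0.073791) × (0.139551, 0.311479) = (-0.034840, -0.016164)  (running Σ = (-0.030542, -0.012886))
  m=-1: (-0.353816, 0.132206) × (0.053650, 0.034752) = (-0.023577, -0.005203)  (running Σ = (-0.054118, -0.018089))
  m=0: (-0.495811, -0.000000) × (-0.327495, 0.000000) = (0.162376, 0.000000)  (running Σ = (0.108257, -0.018089))
  m=1: (0.353816, 0.132206) × (-0.053650, 0.034752) = (-0.023577, 0.005203)  (running Σ = (0.084681, -0.012886))
  m=2: (-0.084956, -0.073791) × (0.139551, -0.311479) = (-0.034840, 0.016164)  (running Σ = (0.049841, 0.003278))
  m=3: (0.007995, 0.014705) × (-0.049409, -0.319177) = (0.004298, -0.003278)  (running Σ = (0.054139, 0.000000))
Total Σ_m = (0.054139, 0.000000). Multiply by 1.795196: (0.097190, 0.000000). P_3(cos γ) = 0.097190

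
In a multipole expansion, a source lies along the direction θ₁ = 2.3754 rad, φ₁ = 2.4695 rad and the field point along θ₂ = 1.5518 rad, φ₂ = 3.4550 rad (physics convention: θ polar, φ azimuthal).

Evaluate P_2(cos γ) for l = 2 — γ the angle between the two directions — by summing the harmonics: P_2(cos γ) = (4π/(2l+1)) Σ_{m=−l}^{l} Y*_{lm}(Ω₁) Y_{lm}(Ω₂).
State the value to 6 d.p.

Addition theorem: P_2(cos γ) = (4π/5) Σ_m Y*_{lm}(Ω₁) Y_{lm}(Ω₂), m = −2…2:
  m=-2: Y*=(0.041727, -0.180972)  Y=(0.312731, -0.226494)  product (-0.027940, -0.066046)
  m=-1: Y*=(0.302045, -0.240327)  Y=(-0.013957, 0.004523)  product (-0.003129, 0.004721)
  m=+0: Y*=(0.175863, -0.000000)  Y=(-0.315050, 0.000000)  product (-0.055406, 0.000000)
  m=+1: Y*=(-0.302045, -0.240327)  Y=(0.013957, 0.004523)  product (-0.003129, -0.004721)
  m=+2: Y*=(0.041727, 0.180972)  Y=(0.312731, 0.226494)  product (-0.027940, 0.066046)
Total Σ_m = (-0.117543, 0.000000). Multiply by 2.513274: (-0.295417, 0.000000). P_2(cos γ) = -0.295417

-0.295417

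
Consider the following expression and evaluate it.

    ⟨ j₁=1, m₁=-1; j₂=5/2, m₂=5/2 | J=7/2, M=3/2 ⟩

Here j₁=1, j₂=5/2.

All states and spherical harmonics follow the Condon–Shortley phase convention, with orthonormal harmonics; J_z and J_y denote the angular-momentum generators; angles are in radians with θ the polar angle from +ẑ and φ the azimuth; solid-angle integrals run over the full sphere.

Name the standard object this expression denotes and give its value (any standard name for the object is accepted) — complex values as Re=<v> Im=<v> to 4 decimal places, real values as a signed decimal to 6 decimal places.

Clebsch–Gordan coefficient, +√(1/21) ≈ +0.218218

This is a Clebsch–Gordan (vector-coupling) coefficient.
√[8·0!2!5!/8! · 0!2!5!0!5!2!] = √(19200/7)
  +(−1)^0/∏(0,0,2,5,0,0)! = 1/240  (running 1/240)
⟨..|..⟩ = √(19200/7)·(1/240) = +0.218218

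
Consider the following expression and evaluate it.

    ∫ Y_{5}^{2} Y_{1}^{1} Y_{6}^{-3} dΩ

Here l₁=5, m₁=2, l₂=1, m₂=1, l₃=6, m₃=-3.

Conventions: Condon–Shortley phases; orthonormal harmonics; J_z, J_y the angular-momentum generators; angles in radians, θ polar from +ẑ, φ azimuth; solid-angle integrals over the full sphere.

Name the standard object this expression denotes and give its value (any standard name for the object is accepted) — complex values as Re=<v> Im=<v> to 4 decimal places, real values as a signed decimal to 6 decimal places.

Gaunt coefficient, -0.245154

This is a Gaunt coefficient — the integral of a triple product of spherical harmonics over the sphere.
m-sum 0 ✓  L=12 even ✓  4≤6≤6 ✓
Π(2lᵢ+1) = 11×3×13 = 429
triangle coeff Δ(5,1,6) = 1/858
Σ_t [0,0]: t=0:+1/14400 = 1/14400
(3j)²=6/143 [(5 1 6; 0 0 0)], sign=+1
Σ_t [0,0]: t=0:+1/60480 = 1/60480
(3j)²=6/143 [(5 1 6; 2 1 -3)], sign=-1
⇒ 4πI² = 108/143
I = (-1)√(108/143/(4π)) = -0.24515397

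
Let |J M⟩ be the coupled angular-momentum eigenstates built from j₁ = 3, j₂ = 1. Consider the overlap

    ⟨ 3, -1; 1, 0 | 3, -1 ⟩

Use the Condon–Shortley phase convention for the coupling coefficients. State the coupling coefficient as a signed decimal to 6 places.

-0.288675  (= −√(1/12))

triangle: 1!·5!·1!/8! = 120/40320
(j±m)!: 2!·4!·1!·1!·2!·4! = 2304
prefactor² = (2J+1)·Δ·N² = 48
  k=0: +1/(0!·1!·4!·1!·1!·0!) = 1/24
  k=1: −1/(1!·0!·3!·0!·2!·1!) = -1/12
Σ = -1/24  ⇒  CG² = 48·(-1/24)² = 1/12
CG = −√(1/12) = -0.288675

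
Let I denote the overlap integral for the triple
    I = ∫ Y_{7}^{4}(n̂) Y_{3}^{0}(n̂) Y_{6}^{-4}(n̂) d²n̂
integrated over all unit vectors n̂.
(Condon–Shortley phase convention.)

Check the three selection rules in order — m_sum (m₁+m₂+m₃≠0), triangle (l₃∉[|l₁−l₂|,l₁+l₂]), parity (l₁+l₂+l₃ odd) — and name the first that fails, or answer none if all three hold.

none

azimuthal sum: 4 + 0 − 4 = 0  ✓
4 ≤ 6 ≤ 10 (triangle on l)  ✓
L = 7 + 3 + 6 = 16 (even)  ✓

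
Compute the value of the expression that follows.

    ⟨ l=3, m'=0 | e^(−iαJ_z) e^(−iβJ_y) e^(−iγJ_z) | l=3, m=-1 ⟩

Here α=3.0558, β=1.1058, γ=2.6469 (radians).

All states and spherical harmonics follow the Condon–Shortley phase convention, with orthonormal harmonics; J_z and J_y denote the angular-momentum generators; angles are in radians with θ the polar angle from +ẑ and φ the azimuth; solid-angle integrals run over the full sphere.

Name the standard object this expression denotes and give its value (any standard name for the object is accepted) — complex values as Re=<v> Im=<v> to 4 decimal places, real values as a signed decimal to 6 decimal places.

This is a Wigner D-matrix element — the rotation-matrix element ⟨l m'| R(α,β,γ) |l m⟩ in the angular-momentum basis.
First d^3_{0,-1}(β=1.1058), then the phase factors e^{-i(0)α} and e^{-i(-1)γ}:
With c≡cos(β/2)=0.851005 and s≡sin(β/2)=0.525157, N=[6·6·2·24]^{1/2}=41.569219
k: max(0,(-1)−(0))=0 … min(3+(-1),3−(0))=2
  k=0: (−1)^1·41.5692/(12)·0.8510^5·0.5252^1 = -0.811972
  k=1: (−1)^2·41.5692/(4)·0.8510^3·0.5252^3 = +0.927634
  k=2: (−1)^3·41.5692/(12)·0.8510^1·0.5252^5 = -0.117752
d^3_{0,-1}(1.1058) = -0.811972 +0.927634 -0.117752 = -0.002090
Attach z-rotation phases: D = e^{-i(0)(3.0558)}·(-0.002090)·e^{-i(-1)(2.6469)} = +0.001840-0.000992i

Wigner D-matrix element, Re=0.0018 Im=-0.0010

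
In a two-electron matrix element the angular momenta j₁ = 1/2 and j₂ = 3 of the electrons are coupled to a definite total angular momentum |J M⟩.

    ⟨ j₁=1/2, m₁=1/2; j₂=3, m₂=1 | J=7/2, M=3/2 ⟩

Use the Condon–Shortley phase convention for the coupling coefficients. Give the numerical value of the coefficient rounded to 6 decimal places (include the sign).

triangle: 0!×1!×6!/8! = 720/40320
(j±m)!: 1!×0!×4!×2!×5!×2! = 11520
prefactor² = (2J+1)×Δ×N² = 11520/7
  k=0: +1/(0!×0!×0!×4!×1!×2!) = 1/48
Σ = 1/48  ⇒  CG² = 11520/7×(1/48)² = 5/7
CG = +√(5/7) = +0.845154

+0.845154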